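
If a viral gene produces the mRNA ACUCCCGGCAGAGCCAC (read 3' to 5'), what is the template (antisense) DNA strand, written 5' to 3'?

5'-TGAGGGCCGTCTCGGTG-3'

Written 5'→3' the mRNA is CACCGAGACGGCCCUCA, so the coding DNA strand is CACCGAGACGGCCCTCA. The template is its reverse complement.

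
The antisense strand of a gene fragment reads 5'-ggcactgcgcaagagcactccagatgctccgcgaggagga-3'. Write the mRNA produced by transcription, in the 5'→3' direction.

5′-UCCUCCUCGCGGAGCAUCUGGAGUGCUCUUGCGCAGUGCC-3′

RNA polymerase reads the template 3'→5' and synthesizes mRNA 5'→3' by base-pairing (A→U, T→A, G↔C). The complement of the template is CCGTGACGCGTTCTCGTGAGGTCTACGAGGCGCTCCTCCT; antiparallel, so 5'→3' the coding strand is TCCTCCTCGCGGAGCATCTGGAGTGCTCTTGCGCAGTGCC. Replace T with U for the mRNA.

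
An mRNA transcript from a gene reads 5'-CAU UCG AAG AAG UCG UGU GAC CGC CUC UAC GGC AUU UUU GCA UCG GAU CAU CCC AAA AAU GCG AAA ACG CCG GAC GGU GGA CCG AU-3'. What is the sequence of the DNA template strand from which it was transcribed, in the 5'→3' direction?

Replace U with T to get the coding DNA strand: CATTCGAAGAAGTCGTGTGACCGCCTCTACGGCATTTTTGCATCGGATCATCCCAAAAATGCGAAAACGCCGGACGGTGGACCGAT. The template strand is its reverse complement (complement GTAAGCTTCTTCAGCACACTGGCGGAGATGCCGTAAAAACGTAGCCTAGTAGGGTTTTTACGCTTTTGCGGCCTGCCACCTGGCTA, then reverse).

5'-ATCGGTCCACCGTCCGGCGTTTTCGCATTTTTGGGATGATCCGATGCAAAAATGCCGTAGAGGCGGTCACACGACTTCTTCGAATG-3'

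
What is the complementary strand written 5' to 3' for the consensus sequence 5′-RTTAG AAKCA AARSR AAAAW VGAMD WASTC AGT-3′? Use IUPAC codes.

5'-ACTGASTWHKTCBWTTTTYSYTTTGMTTCTAAY-3'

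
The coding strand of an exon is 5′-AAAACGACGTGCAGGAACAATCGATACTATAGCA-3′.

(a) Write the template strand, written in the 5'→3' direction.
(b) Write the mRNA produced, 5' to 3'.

(a) 5'-TGCTATAGTATCGATTGTTCCTGCACGTCGTTTT-3'
(b) 5′-AAAACGACGUGCAGGAACAAUCGAUACUAUAGCA-3′

(a) The template strand is the reverse complement of the coding strand: complement TTTTGCTGCACGTCCTTGTTAGCTATGATATCGT, then reverse.
(b) mRNA matches the coding strand with T→U.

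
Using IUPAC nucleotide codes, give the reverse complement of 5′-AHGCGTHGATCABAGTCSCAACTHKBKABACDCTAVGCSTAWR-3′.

5′-YWTASGCBTAGHGTVTMVMDAGTTGSGACTVTGATCDACGCDT-3′

Standard pairs A↔T, G↔C; ambiguity codes pair R↔Y, K↔M, W↔W, S↔S, B↔V, D↔H. Complement (TDCGCADCTAGTVTCAGSGTTGADMVMTVTGHGATBCGSATWY), then reverse for 5'→3'.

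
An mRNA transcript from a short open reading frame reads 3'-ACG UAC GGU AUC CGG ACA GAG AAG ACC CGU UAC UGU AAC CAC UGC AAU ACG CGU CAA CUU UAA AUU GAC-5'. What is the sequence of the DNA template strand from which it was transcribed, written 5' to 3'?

5'-TGCATGCCATAGGCCTGTCTCTTCTGGGCAATGACATTGGTGACGTTATGCGCAGTTGAAATTTAACTG-3'

Written 5'→3' the mRNA is CAGUUAAAUUUCAACUGCGCAUAACGUCACCAAUGUCAUUGCCCAGAAGAGACAGGCCUAUGGCAUGCA, so the coding DNA strand is CAGTTAAATTTCAACTGCGCATAACGTCACCAATGTCATTGCCCAGAAGAGACAGGCCTATGGCATGCA. The template is its reverse complement.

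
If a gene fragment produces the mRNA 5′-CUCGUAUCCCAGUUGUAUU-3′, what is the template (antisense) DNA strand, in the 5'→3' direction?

Replace U with T to get the coding DNA strand: CTCGTATCCCAGTTGTATT. The template strand is its reverse complement (complement GAGCATAGGGTCAACATAA, then reverse).

5′-AATACAACTGGGATACGAG-3′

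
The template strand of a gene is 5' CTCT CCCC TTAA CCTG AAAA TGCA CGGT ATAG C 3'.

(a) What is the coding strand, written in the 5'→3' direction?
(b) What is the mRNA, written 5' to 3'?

(a) The coding strand is the reverse complement of the template: complement GAGAGGGGAATTGGACTTTTACGTGCCATATCG, then reverse.
(b) mRNA has the coding-strand sequence with T→U.

(a) 5′-GCTATACCGTGCATTTTCAGGTTAAGGGGAGAG-3′
(b) 5'-GCUAUACCGUGCAUUUUCAGGUUAAGGGGAGAG-3'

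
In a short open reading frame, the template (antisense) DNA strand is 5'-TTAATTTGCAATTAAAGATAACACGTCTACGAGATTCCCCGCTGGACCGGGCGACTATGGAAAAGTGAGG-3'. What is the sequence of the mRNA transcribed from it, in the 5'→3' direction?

5′-CCUCACUUUUCCAUAGUCGCCCGGUCCAGCGGGGAAUCUCGUAGACGUGUUAUCUUUAAUUGCAAAUUAA-3′

RNA polymerase reads the template 3'→5' and synthesizes mRNA 5'→3' by base-pairing (A→U, T→A, G↔C). The complement of the template is AATTAAACGTTAATTTCTATTGTGCAGATGCTCTAAGGGGCGACCTGGCCCGCTGATACCTTTTCACTCC; antiparallel, so 5'→3' the coding strand is CCTCACTTTTCCATAGTCGCCCGGTCCAGCGGGGAATCTCGTAGACGTGTTATCTTTAATTGCAAATTAA. Replace T with U for the mRNA.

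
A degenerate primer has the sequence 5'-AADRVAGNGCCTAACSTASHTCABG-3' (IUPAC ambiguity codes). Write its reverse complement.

5'-CVTGADSTASGTTAGGCNCTBYHTT-3'

Standard pairs A↔T, G↔C; ambiguity codes pair R↔Y, S↔S, B↔V, D↔H, N↔N. Complement (TTHYBTCNCGGATTGSATSDAGTVC), then reverse for 5'→3'.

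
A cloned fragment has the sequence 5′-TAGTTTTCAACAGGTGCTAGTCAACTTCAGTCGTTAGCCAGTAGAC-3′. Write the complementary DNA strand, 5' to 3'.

5'-GTCTACTGGCTAACGACTGAAGTTGACTAGCACCTGTTGAAAACTA-3'

Pairing A↔T and G↔C gives ATCAAAAGTTGTCCACGATCAGTTGAAGTCAGCAATCGGTCATCTG, running 3'→5'. Reverse for the 5'→3' convention.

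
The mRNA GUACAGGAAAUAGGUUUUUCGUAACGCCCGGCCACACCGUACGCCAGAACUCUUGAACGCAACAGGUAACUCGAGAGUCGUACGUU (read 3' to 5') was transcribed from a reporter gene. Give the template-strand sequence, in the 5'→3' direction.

Written 5'→3' the mRNA is UUGCAUGCUGAGAGCUCAAUGGACAACGCAAGUUCUCAAGACCGCAUGCCACACCGGCCCGCAAUGCUUUUUGGAUAAAGGACAUG, so the coding DNA strand is TTGCATGCTGAGAGCTCAATGGACAACGCAAGTTCTCAAGACCGCATGCCACACCGGCCCGCAATGCTTTTTGGATAAAGGACATG. The template is its reverse complement.

5'-CATGTCCTTTATCCAAAAAGCATTGCGGGCCGGTGTGGCATGCGGTCTTGAGAACTTGCGTTGTCCATTGAGCTCTCAGCATGCAA-3'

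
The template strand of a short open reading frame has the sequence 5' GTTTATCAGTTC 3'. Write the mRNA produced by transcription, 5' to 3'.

5′-GAACUGAUAAAC-3′

RNA polymerase reads the template 3'→5' and synthesizes mRNA 5'→3' by base-pairing (A→U, T→A, G↔C). The complement of the template is CAAATAGTCAAG; antiparallel, so 5'→3' the coding strand is GAACTGATAAAC. Replace T with U for the mRNA.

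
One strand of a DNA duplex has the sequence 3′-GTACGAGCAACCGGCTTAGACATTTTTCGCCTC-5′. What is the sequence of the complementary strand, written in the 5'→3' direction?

5'-CATGCTCGTTGGCCGAATCTGTAAAAAGCGGAG-3'

The strand is given 3'→5', so its complement runs 5'→3' in the same left-to-right order: pair each base A↔T, G↔C.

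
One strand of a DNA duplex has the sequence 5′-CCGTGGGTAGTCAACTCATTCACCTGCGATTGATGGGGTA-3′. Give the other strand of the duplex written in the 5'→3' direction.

Pairing A↔T and G↔C gives GGCACCCATCAGTTGAGTAAGTGGACGCTAACTACCCCAT, running 3'→5'. Reverse for the 5'→3' convention.

5'-TACCCCATCAATCGCAGGTGAATGAGTTGACTACCCACGG-3'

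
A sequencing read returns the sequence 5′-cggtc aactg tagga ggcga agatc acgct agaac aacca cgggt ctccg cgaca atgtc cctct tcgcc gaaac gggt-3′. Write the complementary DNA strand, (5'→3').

5'-ACCCGTTTCGGCGAAGAGGGACATTGTCGCGGAGACCCGTGGTTGTTCTAGCGTGATCTTCGCCTCCTACAGTTGACCG-3'

Pairing A↔T and G↔C gives GCCAGTTGACATCCTCCGCTTCTAGTGCGATCTTGTTGGTGCCCAGAGGCGCTGTTACAGGGAGAAGCGGCTTTGCCCA, running 3'→5'. Reverse for the 5'→3' convention.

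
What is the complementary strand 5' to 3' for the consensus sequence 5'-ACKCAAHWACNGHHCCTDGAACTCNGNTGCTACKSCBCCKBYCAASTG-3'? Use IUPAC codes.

Standard pairs A↔T, G↔C; ambiguity codes pair Y↔R, K↔M, W↔W, S↔S, B↔V, D↔H, N↔N. Complement (TGMGTTDWTGNCDDGGAHCTTGAGNCNACGATGMSGVGGMVRGTTSAC), then reverse for 5'→3'.

5'-CASTTGRVMGGVGSMGTAGCANCNGAGTTCHAGGDDCNGTWDTTGMGT-3'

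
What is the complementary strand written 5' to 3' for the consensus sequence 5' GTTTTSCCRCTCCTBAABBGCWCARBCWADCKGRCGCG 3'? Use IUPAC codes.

5'-CGCGYCMGHTWGVYTGWGCVVTTVAGGAGYGGSAAAAC-3'

Standard pairs A↔T, G↔C; ambiguity codes pair R↔Y, K↔M, W↔W, S↔S, B↔V, D↔H. Complement (CAAAASGGYGAGGAVTTVVCGWGTYVGWTHGMCYGCGC), then reverse for 5'→3'.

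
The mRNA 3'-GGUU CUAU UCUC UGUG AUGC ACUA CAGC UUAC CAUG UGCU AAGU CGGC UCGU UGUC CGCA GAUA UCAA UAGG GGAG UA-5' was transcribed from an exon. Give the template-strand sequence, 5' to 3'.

Written 5'→3' the mRNA is AUGAGGGGAUAACUAUAGACGCCUGUUGCUCGGCUGAAUCGUGUACCAUUCGACAUCACGUAGUGUCUCUUAUCUUGG, so the coding DNA strand is ATGAGGGGATAACTATAGACGCCTGTTGCTCGGCTGAATCGTGTACCATTCGACATCACGTAGTGTCTCTTATCTTGG. The template is its reverse complement.

5'-CCAAGATAAGAGACACTACGTGATGTCGAATGGTACACGATTCAGCCGAGCAACAGGCGTCTATAGTTATCCCCTCAT-3'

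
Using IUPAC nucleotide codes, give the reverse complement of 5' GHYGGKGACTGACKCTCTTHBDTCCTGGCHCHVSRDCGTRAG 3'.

5'-CTYACGHYSBDGDGCCAGGAHVDAAGAGMGTCAGTCMCCRDC-3'

Standard pairs A↔T, G↔C; ambiguity codes pair R↔Y, K↔M, S↔S, B↔V, D↔H. Complement (CDRCCMCTGACTGMGAGAADVHAGGACCGDGDBSYHGCAYTC), then reverse for 5'→3'.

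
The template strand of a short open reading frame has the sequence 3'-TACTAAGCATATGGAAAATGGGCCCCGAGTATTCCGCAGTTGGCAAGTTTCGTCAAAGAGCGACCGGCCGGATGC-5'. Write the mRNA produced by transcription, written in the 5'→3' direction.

Reading the template 3'→5' as shown, RNA polymerase pairs each base (A→U, T→A, G↔C) to build mRNA 5'→3' directly.

5'-AUGAUUCGUAUACCUUUUACCCGGGGCUCAUAAGGCGUCAACCGUUCAAAGCAGUUUCUCGCUGGCCGGCCUACG-3'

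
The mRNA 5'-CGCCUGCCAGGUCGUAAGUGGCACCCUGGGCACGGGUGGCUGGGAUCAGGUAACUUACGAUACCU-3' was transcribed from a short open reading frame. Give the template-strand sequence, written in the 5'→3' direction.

Replace U with T to get the coding DNA strand: CGCCTGCCAGGTCGTAAGTGGCACCCTGGGCACGGGTGGCTGGGATCAGGTAACTTACGATACCT. The template strand is its reverse complement (complement GCGGACGGTCCAGCATTCACCGTGGGACCCGTGCCCACCGACCCTAGTCCATTGAATGCTATGGA, then reverse).

5'-AGGTATCGTAAGTTACCTGATCCCAGCCACCCGTGCCCAGGGTGCCACTTACGACCTGGCAGGCG-3'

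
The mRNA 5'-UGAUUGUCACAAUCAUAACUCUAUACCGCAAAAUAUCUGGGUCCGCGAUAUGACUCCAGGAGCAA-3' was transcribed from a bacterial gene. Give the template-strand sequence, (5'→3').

Replace U with T to get the coding DNA strand: TGATTGTCACAATCATAACTCTATACCGCAAAATATCTGGGTCCGCGATATGACTCCAGGAGCAA. The template strand is its reverse complement (complement ACTAACAGTGTTAGTATTGAGATATGGCGTTTTATAGACCCAGGCGCTATACTGAGGTCCTCGTT, then reverse).

5'-TTGCTCCTGGAGTCATATCGCGGACCCAGATATTTTGCGGTATAGAGTTATGATTGTGACAATCA-3'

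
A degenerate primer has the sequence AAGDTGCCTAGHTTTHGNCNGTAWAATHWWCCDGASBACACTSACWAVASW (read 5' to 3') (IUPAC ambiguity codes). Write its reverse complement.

5'-WSTBTWGTSAGTGTVSTCHGGWWDATTWTACNGNCDAAADCTAGGCAHCTT-3'

Standard pairs A↔T, G↔C; ambiguity codes pair W↔W, S↔S, B↔V, D↔H, N↔N. Complement (TTCHACGGATCDAAADCNGNCATWTTADWWGGHCTSVTGTGASTGWTBTSW), then reverse for 5'→3'.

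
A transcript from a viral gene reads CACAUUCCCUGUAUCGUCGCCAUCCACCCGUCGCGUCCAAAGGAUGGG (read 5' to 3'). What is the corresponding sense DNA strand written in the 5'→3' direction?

5'-CACATTCCCTGTATCGTCGCCATCCACCCGTCGCGTCCAAAGGATGGG-3'

The coding DNA strand has the same 5'→3' sequence as the mRNA with U replaced by T.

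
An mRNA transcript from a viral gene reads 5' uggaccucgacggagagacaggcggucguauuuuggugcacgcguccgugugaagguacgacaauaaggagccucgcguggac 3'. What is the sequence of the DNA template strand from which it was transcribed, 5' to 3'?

Replace U with T to get the coding DNA strand: TGGACCTCGACGGAGAGACAGGCGGTCGTATTTTGGTGCACGCGTCCGTGTGAAGGTACGACAATAAGGAGCCTCGCGTGGAC. The template strand is its reverse complement (complement ACCTGGAGCTGCCTCTCTGTCCGCCAGCATAAAACCACGTGCGCAGGCACACTTCCATGCTGTTATTCCTCGGAGCGCACCTG, then reverse).

5'-GTCCACGCGAGGCTCCTTATTGTCGTACCTTCACACGGACGCGTGCACCAAAATACGACCGCCTGTCTCTCCGTCGAGGTCCA-3'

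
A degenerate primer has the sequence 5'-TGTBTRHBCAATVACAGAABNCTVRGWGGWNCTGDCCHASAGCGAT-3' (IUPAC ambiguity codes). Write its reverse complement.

Standard pairs A↔T, G↔C; ambiguity codes pair R↔Y, W↔W, S↔S, B↔V, D↔H, N↔N. Complement (ACAVAYDVGTTABTGTCTTVNGABYCWCCWNGACHGGDTSTCGCTA), then reverse for 5'→3'.

5'-ATCGCTSTDGGHCAGNWCCWCYBAGNVTTCTGTBATTGVDYAVACA-3'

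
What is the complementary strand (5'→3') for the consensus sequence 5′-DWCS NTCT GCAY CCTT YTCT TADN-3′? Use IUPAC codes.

Standard pairs A↔T, G↔C; ambiguity codes pair Y↔R, W↔W, S↔S, D↔H, N↔N. Complement (HWGSNAGACGTRGGAARAGAATHN), then reverse for 5'→3'.

5′-NHTAAGARAAGGRTGCAGANSGWH-3′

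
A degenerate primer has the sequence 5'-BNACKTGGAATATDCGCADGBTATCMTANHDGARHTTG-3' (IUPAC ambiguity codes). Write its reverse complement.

Standard pairs A↔T, G↔C; ambiguity codes pair R↔Y, M↔K, B↔V, D↔H, N↔N. Complement (VNTGMACCTTATAHGCGTHCVATAGKATNDHCTYDAAC), then reverse for 5'→3'.

5'-CAADYTCHDNTAKGATAVCHTGCGHATATTCCAMGTNV-3'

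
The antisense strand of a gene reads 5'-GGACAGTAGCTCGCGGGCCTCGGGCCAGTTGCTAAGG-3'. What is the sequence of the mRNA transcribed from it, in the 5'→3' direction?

RNA polymerase reads the template 3'→5' and synthesizes mRNA 5'→3' by base-pairing (A→U, T→A, G↔C). The complement of the template is CCTGTCATCGAGCGCCCGGAGCCCGGTCAACGATTCC; antiparallel, so 5'→3' the coding strand is CCTTAGCAACTGGCCCGAGGCCCGCGAGCTACTGTCC. Replace T with U for the mRNA.

5'-CCUUAGCAACUGGCCCGAGGCCCGCGAGCUACUGUCC-3'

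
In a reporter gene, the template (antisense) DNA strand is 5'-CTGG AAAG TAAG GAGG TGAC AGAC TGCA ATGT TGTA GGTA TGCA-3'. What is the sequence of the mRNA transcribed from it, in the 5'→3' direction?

5'-UGCAUACCUACAACAUUGCAGUCUGUCACCUCCUUACUUUCCAG-3'

The mRNA has the sequence of the coding strand (reverse complement of the template) with T→U. Reverse complement of CTGGAAAGTAAGGAGGTGACAGACTGCAATGTTGTAGGTATGCA is TGCATACCTACAACATTGCAGTCTGTCACCTCCTTACTTTCCAG; then T→U.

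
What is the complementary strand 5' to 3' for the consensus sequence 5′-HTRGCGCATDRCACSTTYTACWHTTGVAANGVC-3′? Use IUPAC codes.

Standard pairs A↔T, G↔C; ambiguity codes pair R↔Y, W↔W, S↔S, D↔H, V↔B, N↔N. Complement (DAYCGCGTAHYGTGSAARATGWDAACBTTNCBG), then reverse for 5'→3'.

5'-GBCNTTBCAADWGTARAASGTGYHATGCGCYAD-3'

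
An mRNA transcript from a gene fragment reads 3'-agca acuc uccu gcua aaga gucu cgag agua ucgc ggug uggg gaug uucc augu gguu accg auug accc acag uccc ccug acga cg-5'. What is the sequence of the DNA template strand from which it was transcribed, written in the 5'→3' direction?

Written 5'→3' the mRNA is GCAGCAGUCCCCCUGACACCCAGUUAGCCAUUGGUGUACCUUGUAGGGGUGUGGCGCUAUGAGAGCUCUGAGAAAUCGUCCUCUCAACGA, so the coding DNA strand is GCAGCAGTCCCCCTGACACCCAGTTAGCCATTGGTGTACCTTGTAGGGGTGTGGCGCTATGAGAGCTCTGAGAAATCGTCCTCTCAACGA. The template is its reverse complement.

5'-TCGTTGAGAGGACGATTTCTCAGAGCTCTCATAGCGCCACACCCCTACAAGGTACACCAATGGCTAACTGGGTGTCAGGGGGACTGCTGC-3'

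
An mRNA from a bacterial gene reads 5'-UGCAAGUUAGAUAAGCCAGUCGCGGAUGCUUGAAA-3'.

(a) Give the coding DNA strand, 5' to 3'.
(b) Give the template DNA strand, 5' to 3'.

(a) The coding strand matches the mRNA with U→T.
(b) The template strand is the reverse complement of the coding strand.

(a) 5'-TGCAAGTTAGATAAGCCAGTCGCGGATGCTTGAAA-3'
(b) 5'-TTTCAAGCATCCGCGACTGGCTTATCTAACTTGCA-3'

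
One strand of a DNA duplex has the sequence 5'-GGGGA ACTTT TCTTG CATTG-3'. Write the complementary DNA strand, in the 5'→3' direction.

5'-CAATGCAAGAAAAGTTCCCC-3'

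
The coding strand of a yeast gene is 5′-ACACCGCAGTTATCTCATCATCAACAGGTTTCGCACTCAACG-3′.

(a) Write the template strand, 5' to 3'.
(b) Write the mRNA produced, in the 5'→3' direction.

(a) 5'-CGTTGAGTGCGAAACCTGTTGATGATGAGATAACTGCGGTGT-3'
(b) 5'-ACACCGCAGUUAUCUCAUCAUCAACAGGUUUCGCACUCAACG-3'

(a) The template strand is the reverse complement of the coding strand: complement TGTGGCGTCAATAGAGTAGTAGTTGTCCAAAGCGTGAGTTGC, then reverse.
(b) mRNA matches the coding strand with T→U.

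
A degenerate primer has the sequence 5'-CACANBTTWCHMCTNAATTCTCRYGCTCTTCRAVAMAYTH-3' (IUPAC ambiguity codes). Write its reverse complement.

5'-DARTKTBTYGAAGAGCRYGAGAATTNAGKDGWAAVNTGTG-3'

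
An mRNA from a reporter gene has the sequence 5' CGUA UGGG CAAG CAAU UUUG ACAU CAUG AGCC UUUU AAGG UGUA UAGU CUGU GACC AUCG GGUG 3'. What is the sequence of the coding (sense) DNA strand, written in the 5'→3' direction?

5′-CGTATGGGCAAGCAATTTTGACATCATGAGCCTTTTAAGGTGTATAGTCTGTGACCATCGGGTG-3′

The coding DNA strand has the same 5'→3' sequence as the mRNA with U replaced by T.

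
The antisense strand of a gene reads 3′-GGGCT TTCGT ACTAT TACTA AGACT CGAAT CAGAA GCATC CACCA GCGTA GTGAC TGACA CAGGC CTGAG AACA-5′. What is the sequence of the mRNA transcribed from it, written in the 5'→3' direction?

Reading the template 3'→5' as shown, RNA polymerase pairs each base (A→U, T→A, G↔C) to build mRNA 5'→3' directly.

5′-CCCGAAAGCAUGAUAAUGAUUCUGAGCUUAGUCUUCGUAGGUGGUCGCAUCACUGACUGUGUCCGGACUCUUGU-3′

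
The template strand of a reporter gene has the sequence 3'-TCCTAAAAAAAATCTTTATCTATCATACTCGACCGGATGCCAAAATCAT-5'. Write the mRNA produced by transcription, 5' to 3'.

5′-AGGAUUUUUUUUAGAAAUAGAUAGUAUGAGCUGGCCUACGGUUUUAGUA-3′

Reading the template 3'→5' as shown, RNA polymerase pairs each base (A→U, T→A, G↔C) to build mRNA 5'→3' directly.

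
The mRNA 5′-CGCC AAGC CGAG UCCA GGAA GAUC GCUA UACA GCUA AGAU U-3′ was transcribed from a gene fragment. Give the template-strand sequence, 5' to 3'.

5'-AATCTTAGCTGTATAGCGATCTTCCTGGACTCGGCTTGGCG-3'

Replace U with T to get the coding DNA strand: CGCCAAGCCGAGTCCAGGAAGATCGCTATACAGCTAAGATT. The template strand is its reverse complement (complement GCGGTTCGGCTCAGGTCCTTCTAGCGATATGTCGATTCTAA, then reverse).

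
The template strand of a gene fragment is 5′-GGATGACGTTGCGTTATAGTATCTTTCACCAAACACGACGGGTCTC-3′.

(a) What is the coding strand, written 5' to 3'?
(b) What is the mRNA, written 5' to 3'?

(a) 5'-GAGACCCGTCGTGTTTGGTGAAAGATACTATAACGCAACGTCATCC-3'
(b) 5'-GAGACCCGUCGUGUUUGGUGAAAGAUACUAUAACGCAACGUCAUCC-3'

(a) The coding strand is the reverse complement of the template: complement CCTACTGCAACGCAATATCATAGAAAGTGGTTTGTGCTGCCCAGAG, then reverse.
(b) mRNA has the coding-strand sequence with T→U.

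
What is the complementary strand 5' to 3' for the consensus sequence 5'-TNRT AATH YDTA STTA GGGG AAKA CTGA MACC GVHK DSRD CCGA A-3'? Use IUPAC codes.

Standard pairs A↔T, G↔C; ambiguity codes pair R↔Y, M↔K, S↔S, D↔H, V↔B, N↔N. Complement (ANYATTADRHATSAATCCCCTTMTGACTKTGGCBDMHSYHGGCTT), then reverse for 5'→3'.

5'-TTCGGHYSHMDBCGGTKTCAGTMTTCCCCTAASTAHRDATTAYNA-3'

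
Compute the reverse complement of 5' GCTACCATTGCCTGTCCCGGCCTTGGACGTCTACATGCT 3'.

Reading the sequence 3'→5' and pairing each base (A↔T, G↔C) gives the reverse complement directly.

5′-AGCATGTAGACGTCCAAGGCCGGGACAGGCAATGGTAGC-3′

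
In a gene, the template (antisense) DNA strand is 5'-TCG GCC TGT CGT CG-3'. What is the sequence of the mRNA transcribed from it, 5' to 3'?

RNA polymerase reads the template 3'→5' and synthesizes mRNA 5'→3' by base-pairing (A→U, T→A, G↔C). The complement of the template is AGCCGGACAGCAGC; antiparallel, so 5'→3' the coding strand is CGACGACAGGCCGA. Replace T with U for the mRNA.

5'-CGACGACAGGCCGA-3'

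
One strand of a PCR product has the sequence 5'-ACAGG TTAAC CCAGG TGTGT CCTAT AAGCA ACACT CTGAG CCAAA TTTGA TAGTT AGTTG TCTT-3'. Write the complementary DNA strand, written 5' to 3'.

5′-AAGACAACTAACTATCAAATTTGGCTCAGAGTGTTGCTTATAGGACACACCTGGGTTAACCTGT-3′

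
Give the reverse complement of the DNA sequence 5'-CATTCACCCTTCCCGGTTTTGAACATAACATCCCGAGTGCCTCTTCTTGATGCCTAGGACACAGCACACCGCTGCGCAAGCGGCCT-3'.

5'-AGGCCGCTTGCGCAGCGGTGTGCTGTGTCCTAGGCATCAAGAAGAGGCACTCGGGATGTTATGTTCAAAACCGGGAAGGGTGAATG-3'

Reading the sequence 3'→5' and pairing each base (A↔T, G↔C) gives the reverse complement directly.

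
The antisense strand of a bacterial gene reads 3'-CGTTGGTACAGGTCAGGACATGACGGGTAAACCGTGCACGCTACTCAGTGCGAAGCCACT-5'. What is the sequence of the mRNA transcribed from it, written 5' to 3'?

5'-GCAACCAUGUCCAGUCCUGUACUGCCCAUUUGGCACGUGCGAUGAGUCACGCUUCGGUGA-3'

Reading the template 3'→5' as shown, RNA polymerase pairs each base (A→U, T→A, G↔C) to build mRNA 5'→3' directly.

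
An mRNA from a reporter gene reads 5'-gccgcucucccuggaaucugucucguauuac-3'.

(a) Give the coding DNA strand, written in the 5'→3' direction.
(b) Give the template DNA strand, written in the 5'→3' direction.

(a) 5'-GCCGCTCTCCCTGGAATCTGTCTCGTATTAC-3'
(b) 5'-GTAATACGAGACAGATTCCAGGGAGAGCGGC-3'

(a) The coding strand matches the mRNA with U→T.
(b) The template strand is the reverse complement of the coding strand.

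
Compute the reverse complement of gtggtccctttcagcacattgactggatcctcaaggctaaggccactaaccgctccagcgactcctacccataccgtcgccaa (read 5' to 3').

5′-TTGGCGACGGTATGGGTAGGAGTCGCTGGAGCGGTTAGTGGCCTTAGCCTTGAGGATCCAGTCAATGTGCTGAAAGGGACCAC-3′

Reading the sequence 3'→5' and pairing each base (A↔T, G↔C) gives the reverse complement directly.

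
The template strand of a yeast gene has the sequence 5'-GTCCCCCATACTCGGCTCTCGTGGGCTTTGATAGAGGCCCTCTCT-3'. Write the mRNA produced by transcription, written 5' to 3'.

5′-AGAGAGGGCCUCUAUCAAAGCCCACGAGAGCCGAGUAUGGGGGAC-3′

RNA polymerase reads the template 3'→5' and synthesizes mRNA 5'→3' by base-pairing (A→U, T→A, G↔C). The complement of the template is CAGGGGGTATGAGCCGAGAGCACCCGAAACTATCTCCGGGAGAGA; antiparallel, so 5'→3' the coding strand is AGAGAGGGCCTCTATCAAAGCCCACGAGAGCCGAGTATGGGGGAC. Replace T with U for the mRNA.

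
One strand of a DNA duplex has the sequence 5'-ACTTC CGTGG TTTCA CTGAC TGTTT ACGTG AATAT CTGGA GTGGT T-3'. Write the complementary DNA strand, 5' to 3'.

Pairing A↔T and G↔C gives TGAAGGCACCAAAGTGACTGACAAATGCACTTATAGACCTCACCAA, running 3'→5'. Reverse for the 5'→3' convention.

5′-AACCACTCCAGATATTCACGTAAACAGTCAGTGAAACCACGGAAGT-3′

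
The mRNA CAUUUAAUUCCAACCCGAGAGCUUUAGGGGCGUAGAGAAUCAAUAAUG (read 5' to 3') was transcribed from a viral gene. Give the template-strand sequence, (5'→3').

Replace U with T to get the coding DNA strand: CATTTAATTCCAACCCGAGAGCTTTAGGGGCGTAGAGAATCAATAATG. The template strand is its reverse complement (complement GTAAATTAAGGTTGGGCTCTCGAAATCCCCGCATCTCTTAGTTATTAC, then reverse).

5'-CATTATTGATTCTCTACGCCCCTAAAGCTCTCGGGTTGGAATTAAATG-3'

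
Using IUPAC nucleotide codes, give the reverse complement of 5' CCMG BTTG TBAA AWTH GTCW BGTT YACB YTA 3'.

5'-TARVGTRAACVWGACDAWTTTVACAAVCKGG-3'

Standard pairs A↔T, G↔C; ambiguity codes pair Y↔R, M↔K, W↔W, B↔V, H↔D. Complement (GGKCVAACAVTTTWADCAGWVCAARTGVRAT), then reverse for 5'→3'.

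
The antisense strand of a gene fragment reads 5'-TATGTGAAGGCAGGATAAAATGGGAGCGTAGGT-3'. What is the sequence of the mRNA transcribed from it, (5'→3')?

RNA polymerase reads the template 3'→5' and synthesizes mRNA 5'→3' by base-pairing (A→U, T→A, G↔C). The complement of the template is ATACACTTCCGTCCTATTTTACCCTCGCATCCA; antiparallel, so 5'→3' the coding strand is ACCTACGCTCCCATTTTATCCTGCCTTCACATA. Replace T with U for the mRNA.

5'-ACCUACGCUCCCAUUUUAUCCUGCCUUCACAUA-3'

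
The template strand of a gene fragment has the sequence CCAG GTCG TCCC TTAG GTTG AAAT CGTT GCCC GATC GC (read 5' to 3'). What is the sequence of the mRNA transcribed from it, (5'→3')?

5'-GCGAUCGGGCAACGAUUUCAACCUAAGGGACGACCUGG-3'

The mRNA has the sequence of the coding strand (reverse complement of the template) with T→U. Reverse complement of CCAGGTCGTCCCTTAGGTTGAAATCGTTGCCCGATCGC is GCGATCGGGCAACGATTTCAACCTAAGGGACGACCTGG; then T→U.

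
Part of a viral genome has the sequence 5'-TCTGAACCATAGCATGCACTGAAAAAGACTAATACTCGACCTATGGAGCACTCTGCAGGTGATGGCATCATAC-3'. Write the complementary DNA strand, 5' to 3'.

5'-GTATGATGCCATCACCTGCAGAGTGCTCCATAGGTCGAGTATTAGTCTTTTTCAGTGCATGCTATGGTTCAGA-3'

The complement of TCTGAACCATAGCATGCACTGAAAAAGACTAATACTCGACCTATGGAGCACTCTGCAGGTGATGGCATCATAC is AGACTTGGTATCGTACGTGACTTTTTCTGATTATGAGCTGGATACCTCGTGAGACGTCCACTACCGTAGTATG (A↔T, G↔C). DNA strands are antiparallel, so the complementary strand runs 3'→5'; reversing gives the 5'→3' form.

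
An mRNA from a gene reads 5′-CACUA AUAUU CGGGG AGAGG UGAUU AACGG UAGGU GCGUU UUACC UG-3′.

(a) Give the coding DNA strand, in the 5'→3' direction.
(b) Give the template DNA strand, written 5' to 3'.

(a) The coding strand matches the mRNA with U→T.
(b) The template strand is the reverse complement of the coding strand.

(a) 5'-CACTAATATTCGGGGAGAGGTGATTAACGGTAGGTGCGTTTTACCTG-3'
(b) 5'-CAGGTAAAACGCACCTACCGTTAATCACCTCTCCCCGAATATTAGTG-3'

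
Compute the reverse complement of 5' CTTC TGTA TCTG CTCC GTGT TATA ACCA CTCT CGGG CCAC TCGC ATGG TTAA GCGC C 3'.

Complement each base (A↔T, G↔C): GAAGACATAGACGAGGCACAATATTGGTGAGAGCCCGGTGAGCGTACCAATTCGCGG. Then reverse.

5'-GGCGCTTAACCATGCGAGTGGCCCGAGAGTGGTTATAACACGGAGCAGATACAGAAG-3'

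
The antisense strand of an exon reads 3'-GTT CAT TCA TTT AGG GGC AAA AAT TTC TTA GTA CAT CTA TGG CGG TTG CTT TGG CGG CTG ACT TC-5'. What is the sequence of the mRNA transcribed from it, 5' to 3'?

5′-CAAGUAAGUAAAUCCCCGUUUUUAAAGAAUCAUGUAGAUACCGCCAACGAAACCGCCGACUGAAG-3′

Reading the template 3'→5' as shown, RNA polymerase pairs each base (A→U, T→A, G↔C) to build mRNA 5'→3' directly.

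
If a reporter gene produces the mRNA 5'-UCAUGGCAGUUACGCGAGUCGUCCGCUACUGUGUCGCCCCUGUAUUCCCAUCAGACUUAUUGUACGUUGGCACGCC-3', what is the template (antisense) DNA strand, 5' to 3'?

5'-GGCGTGCCAACGTACAATAAGTCTGATGGGAATACAGGGGCGACACAGTAGCGGACGACTCGCGTAACTGCCATGA-3'

Replace U with T to get the coding DNA strand: TCATGGCAGTTACGCGAGTCGTCCGCTACTGTGTCGCCCCTGTATTCCCATCAGACTTATTGTACGTTGGCACGCC. The template strand is its reverse complement (complement AGTACCGTCAATGCGCTCAGCAGGCGATGACACAGCGGGGACATAAGGGTAGTCTGAATAACATGCAACCGTGCGG, then reverse).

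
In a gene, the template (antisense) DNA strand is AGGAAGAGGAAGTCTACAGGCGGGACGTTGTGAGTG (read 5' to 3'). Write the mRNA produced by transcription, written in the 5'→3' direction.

RNA polymerase reads the template 3'→5' and synthesizes mRNA 5'→3' by base-pairing (A→U, T→A, G↔C). The complement of the template is TCCTTCTCCTTCAGATGTCCGCCCTGCAACACTCAC; antiparallel, so 5'→3' the coding strand is CACTCACAACGTCCCGCCTGTAGACTTCCTCTTCCT. Replace T with U for the mRNA.

5'-CACUCACAACGUCCCGCCUGUAGACUUCCUCUUCCU-3'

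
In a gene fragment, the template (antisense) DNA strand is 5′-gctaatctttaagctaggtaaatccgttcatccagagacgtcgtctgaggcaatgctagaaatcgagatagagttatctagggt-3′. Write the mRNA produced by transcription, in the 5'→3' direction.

The mRNA has the sequence of the coding strand (reverse complement of the template) with T→U. Reverse complement of GCTAATCTTTAAGCTAGGTAAATCCGTTCATCCAGAGACGTCGTCTGAGGCAATGCTAGAAATCGAGATAGAGTTATCTAGGGT is ACCCTAGATAACTCTATCTCGATTTCTAGCATTGCCTCAGACGACGTCTCTGGATGAACGGATTTACCTAGCTTAAAGATTAGC; then T→U.

5'-ACCCUAGAUAACUCUAUCUCGAUUUCUAGCAUUGCCUCAGACGACGUCUCUGGAUGAACGGAUUUACCUAGCUUAAAGAUUAGC-3'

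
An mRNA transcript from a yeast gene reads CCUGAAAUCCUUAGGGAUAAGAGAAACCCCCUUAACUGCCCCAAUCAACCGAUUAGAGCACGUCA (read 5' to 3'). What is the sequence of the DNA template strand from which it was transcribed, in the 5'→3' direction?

Replace U with T to get the coding DNA strand: CCTGAAATCCTTAGGGATAAGAGAAACCCCCTTAACTGCCCCAATCAACCGATTAGAGCACGTCA. The template strand is its reverse complement (complement GGACTTTAGGAATCCCTATTCTCTTTGGGGGAATTGACGGGGTTAGTTGGCTAATCTCGTGCAGT, then reverse).

5'-TGACGTGCTCTAATCGGTTGATTGGGGCAGTTAAGGGGGTTTCTCTTATCCCTAAGGATTTCAGG-3'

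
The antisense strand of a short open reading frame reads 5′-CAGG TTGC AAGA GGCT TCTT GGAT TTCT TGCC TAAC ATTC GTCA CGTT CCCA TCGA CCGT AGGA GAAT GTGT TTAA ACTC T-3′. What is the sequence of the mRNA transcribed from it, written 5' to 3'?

5'-AGAGUUUAAACACAUUCUCCUACGGUCGAUGGGAACGUGACGAAUGUUAGGCAAGAAAUCCAAGAAGCCUCUUGCAACCUG-3'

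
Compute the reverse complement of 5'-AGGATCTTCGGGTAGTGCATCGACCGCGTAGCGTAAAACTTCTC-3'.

5'-GAGAAGTTTTACGCTACGCGGTCGATGCACTACCCGAAGATCCT-3'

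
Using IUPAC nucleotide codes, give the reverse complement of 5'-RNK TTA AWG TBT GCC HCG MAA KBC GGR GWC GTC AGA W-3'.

Standard pairs A↔T, G↔C; ambiguity codes pair R↔Y, M↔K, W↔W, B↔V, H↔D, N↔N. Complement (YNMAATTWCAVACGGDGCKTTMVGCCYCWGCAGTCTW), then reverse for 5'→3'.

5'-WTCTGACGWCYCCGVMTTKCGDGGCAVACWTTAAMNY-3'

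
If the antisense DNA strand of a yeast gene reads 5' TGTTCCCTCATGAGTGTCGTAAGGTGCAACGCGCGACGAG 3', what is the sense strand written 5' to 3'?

5'-CTCGTCGCGCGTTGCACCTTACGACACTCATGAGGGAACA-3'

The coding strand is complementary and antiparallel to the template: take the complement (A↔T, G↔C) and reverse.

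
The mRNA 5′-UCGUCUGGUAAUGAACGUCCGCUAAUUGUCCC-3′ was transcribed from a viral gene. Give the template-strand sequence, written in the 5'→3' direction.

Replace U with T to get the coding DNA strand: TCGTCTGGTAATGAACGTCCGCTAATTGTCCC. The template strand is its reverse complement (complement AGCAGACCATTACTTGCAGGCGATTAACAGGG, then reverse).

5'-GGGACAATTAGCGGACGTTCATTACCAGACGA-3'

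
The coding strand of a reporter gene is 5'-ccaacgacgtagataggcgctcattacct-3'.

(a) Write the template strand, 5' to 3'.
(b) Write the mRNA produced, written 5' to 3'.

(a) 5'-AGGTAATGAGCGCCTATCTACGTCGTTGG-3'
(b) 5′-CCAACGACGUAGAUAGGCGCUCAUUACCU-3′

(a) The template strand is the reverse complement of the coding strand: complement GGTTGCTGCATCTATCCGCGAGTAATGGA, then reverse.
(b) mRNA matches the coding strand with T→U.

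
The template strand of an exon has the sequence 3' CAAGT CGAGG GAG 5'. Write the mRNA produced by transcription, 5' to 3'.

Reading the template 3'→5' as shown, RNA polymerase pairs each base (A→U, T→A, G↔C) to build mRNA 5'→3' directly.

5'-GUUCAGCUCCCUC-3'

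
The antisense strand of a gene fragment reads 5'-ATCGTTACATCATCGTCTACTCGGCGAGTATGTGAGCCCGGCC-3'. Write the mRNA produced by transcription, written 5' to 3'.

The mRNA has the sequence of the coding strand (reverse complement of the template) with T→U. Reverse complement of ATCGTTACATCATCGTCTACTCGGCGAGTATGTGAGCCCGGCC is GGCCGGGCTCACATACTCGCCGAGTAGACGATGATGTAACGAT; then T→U.

5'-GGCCGGGCUCACAUACUCGCCGAGUAGACGAUGAUGUAACGAU-3'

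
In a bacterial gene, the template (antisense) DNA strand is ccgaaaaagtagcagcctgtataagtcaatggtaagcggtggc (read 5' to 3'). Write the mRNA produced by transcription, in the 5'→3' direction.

RNA polymerase reads the template 3'→5' and synthesizes mRNA 5'→3' by base-pairing (A→U, T→A, G↔C). The complement of the template is GGCTTTTTCATCGTCGGACATATTCAGTTACCATTCGCCACCG; antiparallel, so 5'→3' the coding strand is GCCACCGCTTACCATTGACTTATACAGGCTGCTACTTTTTCGG. Replace T with U for the mRNA.

5′-GCCACCGCUUACCAUUGACUUAUACAGGCUGCUACUUUUUCGG-3′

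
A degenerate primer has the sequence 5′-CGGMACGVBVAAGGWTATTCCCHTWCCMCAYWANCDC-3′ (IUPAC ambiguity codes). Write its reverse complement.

Standard pairs A↔T, G↔C; ambiguity codes pair Y↔R, M↔K, W↔W, B↔V, D↔H, N↔N. Complement (GCCKTGCBVBTTCCWATAAGGGDAWGGKGTRWTNGHG), then reverse for 5'→3'.

5'-GHGNTWRTGKGGWADGGGAATAWCCTTBVBCGTKCCG-3'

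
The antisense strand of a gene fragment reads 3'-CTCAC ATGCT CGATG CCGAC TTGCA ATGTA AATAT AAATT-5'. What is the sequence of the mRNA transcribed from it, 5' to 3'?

5'-GAGUGUACGAGCUACGGCUGAACGUUACAUUUAUAUUUAA-3'

Reading the template 3'→5' as shown, RNA polymerase pairs each base (A→U, T→A, G↔C) to build mRNA 5'→3' directly.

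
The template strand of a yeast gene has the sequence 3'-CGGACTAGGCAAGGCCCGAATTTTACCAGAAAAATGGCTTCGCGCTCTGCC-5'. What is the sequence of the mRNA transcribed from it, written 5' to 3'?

5'-GCCUGAUCCGUUCCGGGCUUAAAAUGGUCUUUUUACCGAAGCGCGAGACGG-3'

Reading the template 3'→5' as shown, RNA polymerase pairs each base (A→U, T→A, G↔C) to build mRNA 5'→3' directly.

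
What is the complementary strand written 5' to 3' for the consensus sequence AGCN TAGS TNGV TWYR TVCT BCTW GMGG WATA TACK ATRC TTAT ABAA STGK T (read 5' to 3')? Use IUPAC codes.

5'-AMCASTTVTATAAGYATMGTATATWCCKCWAGVAGBAYRWABCNASCTANGCT-3'

Standard pairs A↔T, G↔C; ambiguity codes pair R↔Y, M↔K, W↔W, S↔S, B↔V, N↔N. Complement (TCGNATCSANCBAWRYABGAVGAWCKCCWTATATGMTAYGAATATVTTSACMA), then reverse for 5'→3'.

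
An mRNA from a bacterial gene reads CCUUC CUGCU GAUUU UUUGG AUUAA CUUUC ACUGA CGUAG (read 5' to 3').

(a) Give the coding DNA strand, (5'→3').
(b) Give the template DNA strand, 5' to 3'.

(a) 5'-CCTTCCTGCTGATTTTTTGGATTAACTTTCACTGACGTAG-3'
(b) 5′-CTACGTCAGTGAAAGTTAATCCAAAAAATCAGCAGGAAGG-3′

(a) The coding strand matches the mRNA with U→T.
(b) The template strand is the reverse complement of the coding strand.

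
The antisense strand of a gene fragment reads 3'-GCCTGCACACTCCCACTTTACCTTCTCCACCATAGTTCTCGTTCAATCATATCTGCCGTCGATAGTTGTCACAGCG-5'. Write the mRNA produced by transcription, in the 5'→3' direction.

5'-CGGACGUGUGAGGGUGAAAUGGAAGAGGUGGUAUCAAGAGCAAGUUAGUAUAGACGGCAGCUAUCAACAGUGUCGC-3'

Reading the template 3'→5' as shown, RNA polymerase pairs each base (A→U, T→A, G↔C) to build mRNA 5'→3' directly.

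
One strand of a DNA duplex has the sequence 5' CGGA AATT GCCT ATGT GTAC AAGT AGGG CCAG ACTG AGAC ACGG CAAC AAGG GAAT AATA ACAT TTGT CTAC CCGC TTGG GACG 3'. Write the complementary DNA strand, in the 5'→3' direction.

5'-CGTCCCAAGCGGGTAGACAAATGTTATTATTCCCTTGTTGCCGTGTCTCAGTCTGGCCCTACTTGTACACATAGGCAATTTCCG-3'

Pairing A↔T and G↔C gives GCCTTTAACGGATACACATGTTCATCCCGGTCTGACTCTGTGCCGTTGTTCCCTTATTATTGTAAACAGATGGGCGAACCCTGC, running 3'→5'. Reverse for the 5'→3' convention.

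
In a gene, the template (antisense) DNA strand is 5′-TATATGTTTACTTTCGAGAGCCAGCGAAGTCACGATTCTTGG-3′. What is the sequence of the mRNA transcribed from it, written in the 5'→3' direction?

5'-CCAAGAAUCGUGACUUCGCUGGCUCUCGAAAGUAAACAUAUA-3'

RNA polymerase reads the template 3'→5' and synthesizes mRNA 5'→3' by base-pairing (A→U, T→A, G↔C). The complement of the template is ATATACAAATGAAAGCTCTCGGTCGCTTCAGTGCTAAGAACC; antiparallel, so 5'→3' the coding strand is CCAAGAATCGTGACTTCGCTGGCTCTCGAAAGTAAACATATA. Replace T with U for the mRNA.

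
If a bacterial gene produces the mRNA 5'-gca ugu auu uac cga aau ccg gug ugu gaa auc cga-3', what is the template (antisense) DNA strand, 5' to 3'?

5'-TCGGATTTCACACACCGGATTTCGGTAAATACATGC-3'

Replace U with T to get the coding DNA strand: GCATGTATTTACCGAAATCCGGTGTGTGAAATCCGA. The template strand is its reverse complement (complement CGTACATAAATGGCTTTAGGCCACACACTTTAGGCT, then reverse).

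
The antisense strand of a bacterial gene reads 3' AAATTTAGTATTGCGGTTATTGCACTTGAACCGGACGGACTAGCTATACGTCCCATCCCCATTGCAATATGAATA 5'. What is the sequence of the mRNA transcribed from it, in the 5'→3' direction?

5'-UUUAAAUCAUAACGCCAAUAACGUGAACUUGGCCUGCCUGAUCGAUAUGCAGGGUAGGGGUAACGUUAUACUUAU-3'

Reading the template 3'→5' as shown, RNA polymerase pairs each base (A→U, T→A, G↔C) to build mRNA 5'→3' directly.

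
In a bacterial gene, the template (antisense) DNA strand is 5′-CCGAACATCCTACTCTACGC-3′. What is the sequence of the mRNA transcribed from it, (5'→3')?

5'-GCGUAGAGUAGGAUGUUCGG-3'

The mRNA has the sequence of the coding strand (reverse complement of the template) with T→U. Reverse complement of CCGAACATCCTACTCTACGC is GCGTAGAGTAGGATGTTCGG; then T→U.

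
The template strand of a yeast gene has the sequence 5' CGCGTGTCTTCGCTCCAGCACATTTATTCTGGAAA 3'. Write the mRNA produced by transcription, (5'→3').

5'-UUUCCAGAAUAAAUGUGCUGGAGCGAAGACACGCG-3'

The mRNA has the sequence of the coding strand (reverse complement of the template) with T→U. Reverse complement of CGCGTGTCTTCGCTCCAGCACATTTATTCTGGAAA is TTTCCAGAATAAATGTGCTGGAGCGAAGACACGCG; then T→U.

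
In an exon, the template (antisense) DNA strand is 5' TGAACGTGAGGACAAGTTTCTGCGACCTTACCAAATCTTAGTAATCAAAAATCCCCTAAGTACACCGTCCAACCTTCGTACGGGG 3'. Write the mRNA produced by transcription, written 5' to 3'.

5'-CCCCGUACGAAGGUUGGACGGUGUACUUAGGGGAUUUUUGAUUACUAAGAUUUGGUAAGGUCGCAGAAACUUGUCCUCACGUUCA-3'

The mRNA has the sequence of the coding strand (reverse complement of the template) with T→U. Reverse complement of TGAACGTGAGGACAAGTTTCTGCGACCTTACCAAATCTTAGTAATCAAAAATCCCCTAAGTACACCGTCCAACCTTCGTACGGGG is CCCCGTACGAAGGTTGGACGGTGTACTTAGGGGATTTTTGATTACTAAGATTTGGTAAGGTCGCAGAAACTTGTCCTCACGTTCA; then T→U.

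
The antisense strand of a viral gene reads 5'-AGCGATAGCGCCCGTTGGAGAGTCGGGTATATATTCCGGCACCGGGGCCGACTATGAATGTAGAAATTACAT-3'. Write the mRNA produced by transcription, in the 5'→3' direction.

5'-AUGUAAUUUCUACAUUCAUAGUCGGCCCCGGUGCCGGAAUAUAUACCCGACUCUCCAACGGGCGCUAUCGCU-3'

RNA polymerase reads the template 3'→5' and synthesizes mRNA 5'→3' by base-pairing (A→U, T→A, G↔C). The complement of the template is TCGCTATCGCGGGCAACCTCTCAGCCCATATATAAGGCCGTGGCCCCGGCTGATACTTACATCTTTAATGTA; antiparallel, so 5'→3' the coding strand is ATGTAATTTCTACATTCATAGTCGGCCCCGGTGCCGGAATATATACCCGACTCTCCAACGGGCGCTATCGCT. Replace T with U for the mRNA.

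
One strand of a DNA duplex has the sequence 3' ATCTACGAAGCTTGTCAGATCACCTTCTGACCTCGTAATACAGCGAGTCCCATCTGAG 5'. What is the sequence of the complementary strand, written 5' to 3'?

5'-TAGATGCTTCGAACAGTCTAGTGGAAGACTGGAGCATTATGTCGCTCAGGGTAGACTC-3'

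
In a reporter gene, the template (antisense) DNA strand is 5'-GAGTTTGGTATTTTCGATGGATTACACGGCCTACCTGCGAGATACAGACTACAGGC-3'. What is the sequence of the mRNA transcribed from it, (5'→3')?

5'-GCCUGUAGUCUGUAUCUCGCAGGUAGGCCGUGUAAUCCAUCGAAAAUACCAAACUC-3'

The mRNA has the sequence of the coding strand (reverse complement of the template) with T→U. Reverse complement of GAGTTTGGTATTTTCGATGGATTACACGGCCTACCTGCGAGATACAGACTACAGGC is GCCTGTAGTCTGTATCTCGCAGGTAGGCCGTGTAATCCATCGAAAATACCAAACTC; then T→U.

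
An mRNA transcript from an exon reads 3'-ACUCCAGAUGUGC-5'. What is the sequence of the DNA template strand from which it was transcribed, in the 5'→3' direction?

5'-TGAGGTCTACACG-3'

Written 5'→3' the mRNA is CGUGUAGACCUCA, so the coding DNA strand is CGTGTAGACCTCA. The template is its reverse complement.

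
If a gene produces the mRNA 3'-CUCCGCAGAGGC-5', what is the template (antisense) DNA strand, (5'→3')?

5'-GAGGCGTCTCCG-3'

Written 5'→3' the mRNA is CGGAGACGCCUC, so the coding DNA strand is CGGAGACGCCTC. The template is its reverse complement.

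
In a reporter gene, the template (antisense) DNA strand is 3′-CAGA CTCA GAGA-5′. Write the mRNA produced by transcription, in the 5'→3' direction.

Reading the template 3'→5' as shown, RNA polymerase pairs each base (A→U, T→A, G↔C) to build mRNA 5'→3' directly.

5'-GUCUGAGUCUCU-3'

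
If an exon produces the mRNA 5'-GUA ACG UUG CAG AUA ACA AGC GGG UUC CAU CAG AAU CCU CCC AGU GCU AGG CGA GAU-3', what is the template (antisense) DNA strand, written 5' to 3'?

5'-ATCTCGCCTAGCACTGGGAGGATTCTGATGGAACCCGCTTGTTATCTGCAACGTTAC-3'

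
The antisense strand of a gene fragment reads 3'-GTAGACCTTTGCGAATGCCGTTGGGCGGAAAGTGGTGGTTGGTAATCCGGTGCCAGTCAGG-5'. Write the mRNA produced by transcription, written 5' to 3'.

5'-CAUCUGGAAACGCUUACGGCAACCCGCCUUUCACCACCAACCAUUAGGCCACGGUCAGUCC-3'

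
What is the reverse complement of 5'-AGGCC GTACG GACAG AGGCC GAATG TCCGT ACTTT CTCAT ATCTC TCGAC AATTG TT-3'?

Reading the sequence 3'→5' and pairing each base (A↔T, G↔C) gives the reverse complement directly.

5'-AACAATTGTCGAGAGATATGAGAAAGTACGGACATTCGGCCTCTGTCCGTACGGCCT-3'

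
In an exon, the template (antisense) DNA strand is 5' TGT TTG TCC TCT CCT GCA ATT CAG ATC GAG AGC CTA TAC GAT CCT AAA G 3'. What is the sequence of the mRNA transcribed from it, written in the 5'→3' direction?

5′-CUUUAGGAUCGUAUAGGCUCUCGAUCUGAAUUGCAGGAGAGGACAAACA-3′

The mRNA has the sequence of the coding strand (reverse complement of the template) with T→U. Reverse complement of TGTTTGTCCTCTCCTGCAATTCAGATCGAGAGCCTATACGATCCTAAAG is CTTTAGGATCGTATAGGCTCTCGATCTGAATTGCAGGAGAGGACAAACA; then T→U.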